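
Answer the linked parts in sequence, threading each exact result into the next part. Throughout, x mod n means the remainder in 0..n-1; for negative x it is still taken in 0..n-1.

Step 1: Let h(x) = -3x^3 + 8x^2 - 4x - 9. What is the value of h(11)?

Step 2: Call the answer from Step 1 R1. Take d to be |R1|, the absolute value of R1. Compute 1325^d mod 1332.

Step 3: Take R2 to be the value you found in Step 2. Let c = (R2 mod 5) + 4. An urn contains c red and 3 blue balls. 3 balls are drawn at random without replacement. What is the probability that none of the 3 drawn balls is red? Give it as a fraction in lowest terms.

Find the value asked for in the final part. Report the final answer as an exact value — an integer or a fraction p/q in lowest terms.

Step 1: -3*(11)^3 + 8*(11)^2 - 4*(11)^1 - 9 = (-3993) + (968) + (-44) + (-9) = -3078; answer -3078
Step 2: R1 = -3078; d = 3078; squarings mod 1332: 1325^1=1325, 1325^2=49, 1325^4=1069, 1325^8=1237, 1325^16=1033, 1325^32=157, 1325^64=673, 1325^128=49, 1325^256=1069, 1325^512=1237, 1325^1024=1033, 1325^2048=157; 1325^3078 = 1325^2 * 1325^4 * 1325^1024 * 1325^2048 = 1 (mod 1332); answer 1
Step 3: R2 = 1; c = 5; total draws C(8,3) = 56; favorable C(3,3) = 1; P = 1/56; answer 1/56

1/56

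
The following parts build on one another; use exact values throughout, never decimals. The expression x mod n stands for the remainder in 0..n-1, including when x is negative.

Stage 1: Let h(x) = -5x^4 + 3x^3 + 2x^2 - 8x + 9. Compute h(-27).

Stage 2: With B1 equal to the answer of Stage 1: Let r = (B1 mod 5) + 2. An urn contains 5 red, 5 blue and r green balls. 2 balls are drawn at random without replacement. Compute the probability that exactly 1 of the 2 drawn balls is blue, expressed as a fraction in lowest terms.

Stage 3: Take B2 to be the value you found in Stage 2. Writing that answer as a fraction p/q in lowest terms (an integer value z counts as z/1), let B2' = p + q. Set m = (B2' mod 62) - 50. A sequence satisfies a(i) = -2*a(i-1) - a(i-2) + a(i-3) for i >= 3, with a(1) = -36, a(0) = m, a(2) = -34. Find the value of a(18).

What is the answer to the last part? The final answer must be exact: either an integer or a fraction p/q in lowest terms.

524

Stage 1: -5*(-27)^4 + 3*(-27)^3 + 2*(-27)^2 - 8*(-27)^1 + 9 = (-2657205) + (-59049) + (1458) + (216) + (9) = -2714571; answer -2714571
Stage 2: B1 = -2714571; r = 6; total draws C(16,2) = 120; favorable C(5,1)*C(11,1) = 55; P = 11/24; answer 11/24
Stage 3: B2 = 11/24; threaded value p + q = 35; m = -15; a(3) = -2*(-34) - 1*(-36) + 1*(-15) = 89; iterating: a(3)=89, a(4)=-180, a(5)=237, a(6)=-205, a(7)=-7, a(8)=456, a(9)=-1110, a(10)=1757, a(11)=-1948, a(12)=1029, a(13)=1647, a(14)=-6271, a(15)=11924, a(16)=-15930, a(17)=13665, a(18)=524; answer 524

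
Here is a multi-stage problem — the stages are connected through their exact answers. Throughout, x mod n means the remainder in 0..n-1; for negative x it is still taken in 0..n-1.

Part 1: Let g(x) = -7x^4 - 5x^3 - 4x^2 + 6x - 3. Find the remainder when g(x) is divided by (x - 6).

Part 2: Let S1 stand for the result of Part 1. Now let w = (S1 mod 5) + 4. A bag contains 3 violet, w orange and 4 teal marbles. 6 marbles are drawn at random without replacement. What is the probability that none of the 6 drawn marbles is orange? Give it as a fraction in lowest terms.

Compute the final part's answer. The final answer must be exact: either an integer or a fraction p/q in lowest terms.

Part 1: remainder = value at the root: -7*(6)^4 - 5*(6)^3 - 4*(6)^2 + 6*(6)^1 - 3 = (-9072) + (-1080) + (-144) + (36) + (-3) = -10263; answer -10263
Part 2: S1 = -10263; w = 6; total draws C(13,6) = 1716; favorable C(7,6) = 7; P = 7/1716; answer 7/1716

7/1716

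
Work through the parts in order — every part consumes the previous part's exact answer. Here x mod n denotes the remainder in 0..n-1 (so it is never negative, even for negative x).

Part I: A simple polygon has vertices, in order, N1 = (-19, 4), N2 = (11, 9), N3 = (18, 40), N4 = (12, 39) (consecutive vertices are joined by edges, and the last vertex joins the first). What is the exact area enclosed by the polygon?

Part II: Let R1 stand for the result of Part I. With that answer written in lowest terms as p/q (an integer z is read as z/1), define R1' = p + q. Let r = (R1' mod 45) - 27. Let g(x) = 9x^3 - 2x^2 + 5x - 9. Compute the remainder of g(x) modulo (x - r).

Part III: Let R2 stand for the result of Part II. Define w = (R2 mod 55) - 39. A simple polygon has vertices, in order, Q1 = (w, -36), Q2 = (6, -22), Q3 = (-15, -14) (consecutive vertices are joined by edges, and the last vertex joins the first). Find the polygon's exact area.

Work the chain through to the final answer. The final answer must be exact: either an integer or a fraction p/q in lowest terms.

275

Part I: cross terms: (-19*9 - 11*4)=-215, (11*40 - 18*9)=278, (18*39 - 12*40)=222, (12*4 - -19*39)=789; twice the area = |1074| = 1074; area = 537; answer 537
Part II: R1 = 537; threaded value p + q = 538; r = 16; remainder = value at the root: 9*(16)^3 - 2*(16)^2 + 5*(16)^1 - 9 = (36864) + (-512) + (80) + (-9) = 36423; answer 36423
Part III: R2 = 36423; w = -26; cross terms: (-26*-22 - 6*-36)=788, (6*-14 - -15*-22)=-414, (-15*-36 - -26*-14)=176; twice the area = |550| = 550; area = 275; answer 275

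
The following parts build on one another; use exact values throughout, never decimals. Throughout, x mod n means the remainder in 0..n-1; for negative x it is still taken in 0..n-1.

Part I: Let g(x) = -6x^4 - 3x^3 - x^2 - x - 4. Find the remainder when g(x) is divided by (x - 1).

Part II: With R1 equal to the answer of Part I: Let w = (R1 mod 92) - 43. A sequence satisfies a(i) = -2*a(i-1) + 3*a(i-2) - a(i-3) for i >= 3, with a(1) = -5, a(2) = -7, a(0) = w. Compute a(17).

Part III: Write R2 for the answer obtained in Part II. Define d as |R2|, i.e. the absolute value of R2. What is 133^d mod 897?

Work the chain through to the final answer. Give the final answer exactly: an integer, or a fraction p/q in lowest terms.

742

Part I: remainder = value at the root: -6*(1)^4 - 3*(1)^3 - 1*(1)^2 - 1*(1)^1 - 4 = (-6) + (-3) + (-1) + (-1) + (-4) = -15; answer -15
Part II: R1 = -15; w = 34; a(3) = -2*(-7) + 3*(-5) - 1*(34) = -35; iterating: a(3)=-35, a(4)=54, a(5)=-206, a(6)=609, a(7)=-1890, a(8)=5813, a(9)=-17905, a(10)=55139, a(11)=-169806, a(12)=522934, a(13)=-1610425, a(14)=4959458, a(15)=-15273125, a(16)=47035049, a(17)=-144848931; answer -144848931
Part III: R2 = -144848931; d = 144848931; squarings mod 897: 133^1=133, 133^2=646, 133^4=211, 133^8=568, 133^16=601, 133^32=607, 133^64=679, 133^128=880, 133^256=289, 133^512=100, 133^1024=133, 133^2048=646, 133^4096=211, 133^8192=568, 133^16384=601, 133^32768=607, 133^65536=679, 133^131072=880, 133^262144=289, 133^524288=100, 133^1048576=133, 133^2097152=646, 133^4194304=211, 133^8388608=568, 133^16777216=601, 133^33554432=607, 133^67108864=679, 133^134217728=880; 133^144848931 = 133^1 * 133^2 * 133^32 * 133^2048 * 133^4096 * 133^8192 * 133^131072 * 133^2097152 * 133^8388608 * 133^134217728 = 742 (mod 897); answer 742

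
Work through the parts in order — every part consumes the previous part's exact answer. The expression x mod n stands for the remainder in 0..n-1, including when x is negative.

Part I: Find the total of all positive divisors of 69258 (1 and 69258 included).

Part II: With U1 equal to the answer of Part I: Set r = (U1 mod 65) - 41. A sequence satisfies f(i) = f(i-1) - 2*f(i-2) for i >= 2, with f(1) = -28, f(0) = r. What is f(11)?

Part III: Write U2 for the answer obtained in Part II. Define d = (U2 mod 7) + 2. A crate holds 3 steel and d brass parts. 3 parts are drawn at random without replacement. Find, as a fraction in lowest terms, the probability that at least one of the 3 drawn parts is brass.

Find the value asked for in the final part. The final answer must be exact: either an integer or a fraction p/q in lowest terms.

164/165

Part I: 69258 = 2 * 3 * 7 * 17 * 97; sigma = (1 + 2) * (1 + 3) * (1 + 7) * (1 + 17) * (1 + 97) = 3 * 4 * 8 * 18 * 98 = 169344; answer 169344
Part II: U1 = 169344; r = -22; f(2) = 1*(-28) - 2*(-22) = 16; iterating: f(2)=16, f(3)=72, f(4)=40, f(5)=-104, f(6)=-184, f(7)=24, f(8)=392, f(9)=344, f(10)=-440, f(11)=-1128; answer -1128
Part III: U2 = -1128; d = 8; total draws C(11,3) = 165; complement C(3,3) = 1; favorable 165 - 1 = 164; P = 164/165; answer 164/165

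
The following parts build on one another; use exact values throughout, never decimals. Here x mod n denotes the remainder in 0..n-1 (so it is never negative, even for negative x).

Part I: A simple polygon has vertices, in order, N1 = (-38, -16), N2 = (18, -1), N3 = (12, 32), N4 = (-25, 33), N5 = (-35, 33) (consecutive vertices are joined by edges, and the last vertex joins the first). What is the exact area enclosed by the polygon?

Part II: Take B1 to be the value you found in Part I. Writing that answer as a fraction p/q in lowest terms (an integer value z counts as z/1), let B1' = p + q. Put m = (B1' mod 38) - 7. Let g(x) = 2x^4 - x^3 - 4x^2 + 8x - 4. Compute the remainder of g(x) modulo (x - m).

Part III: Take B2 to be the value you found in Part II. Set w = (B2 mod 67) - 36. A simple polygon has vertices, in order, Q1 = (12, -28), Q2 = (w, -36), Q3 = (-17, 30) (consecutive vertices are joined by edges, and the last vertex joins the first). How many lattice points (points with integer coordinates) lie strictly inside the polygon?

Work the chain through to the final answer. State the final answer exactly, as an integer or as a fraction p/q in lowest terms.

Part I: cross terms: (-38*-1 - 18*-16)=326, (18*32 - 12*-1)=588, (12*33 - -25*32)=1196, (-25*33 - -35*33)=330, (-35*-16 - -38*33)=1814; twice the area = |4254| = 4254; area = 2127; answer 2127
Part II: B1 = 2127; threaded value p + q = 2128; m = -7; remainder = value at the root: 2*(-7)^4 - 1*(-7)^3 - 4*(-7)^2 + 8*(-7)^1 - 4 = (4802) + (343) + (-196) + (-56) + (-4) = 4889; answer 4889
Part III: B2 = 4889; w = 29; cross terms: (12*-36 - 29*-28)=380, (29*30 - -17*-36)=258, (-17*-28 - 12*30)=116; twice the area = |754| = 754; area = 377; boundary points = 1 + 2 + 29 = 32; strictly interior points = area - boundary/2 + 1 = 362; answer 362

362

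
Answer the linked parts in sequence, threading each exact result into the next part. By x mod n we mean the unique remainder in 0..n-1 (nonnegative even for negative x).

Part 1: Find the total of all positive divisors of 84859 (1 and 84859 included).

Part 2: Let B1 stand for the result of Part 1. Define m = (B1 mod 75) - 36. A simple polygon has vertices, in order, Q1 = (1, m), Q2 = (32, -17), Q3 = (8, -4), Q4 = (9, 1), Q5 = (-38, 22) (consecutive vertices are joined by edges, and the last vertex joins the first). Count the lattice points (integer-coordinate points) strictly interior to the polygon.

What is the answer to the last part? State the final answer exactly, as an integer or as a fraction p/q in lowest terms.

158

Part 1: 84859 is prime, so its only divisors are 1 and 84859; sigma = 1 + 84859 = 84860; answer 84860
Part 2: B1 = 84860; m = -1; cross terms: (1*-17 - 32*-1)=15, (32*-4 - 8*-17)=8, (8*1 - 9*-4)=44, (9*22 - -38*1)=236, (-38*-1 - 1*22)=16; twice the area = |319| = 319; area = 319/2; boundary points = 1 + 1 + 1 + 1 + 1 = 5; strictly interior points = area - boundary/2 + 1 = 158; answer 158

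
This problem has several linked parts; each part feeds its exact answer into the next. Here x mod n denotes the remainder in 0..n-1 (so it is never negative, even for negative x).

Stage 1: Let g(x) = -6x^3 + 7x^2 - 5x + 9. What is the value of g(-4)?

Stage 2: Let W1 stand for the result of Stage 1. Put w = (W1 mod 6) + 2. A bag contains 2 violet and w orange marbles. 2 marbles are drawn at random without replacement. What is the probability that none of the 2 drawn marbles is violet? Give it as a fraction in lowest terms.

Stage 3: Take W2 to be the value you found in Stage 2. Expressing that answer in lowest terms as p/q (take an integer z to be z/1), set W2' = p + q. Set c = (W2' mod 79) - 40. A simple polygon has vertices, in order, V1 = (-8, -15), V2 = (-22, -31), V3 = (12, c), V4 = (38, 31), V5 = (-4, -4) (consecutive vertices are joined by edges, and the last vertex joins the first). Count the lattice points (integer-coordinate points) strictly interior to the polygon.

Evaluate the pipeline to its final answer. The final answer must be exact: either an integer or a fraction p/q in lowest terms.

595

Stage 1: -6*(-4)^3 + 7*(-4)^2 - 5*(-4)^1 + 9 = (384) + (112) + (20) + (9) = 525; answer 525
Stage 2: W1 = 525; w = 5; total draws C(7,2) = 21; favorable C(5,2) = 10; P = 10/21; answer 10/21
Stage 3: W2 = 10/21; threaded value p + q = 31; c = -9; cross terms: (-8*-31 - -22*-15)=-82, (-22*-9 - 12*-31)=570, (12*31 - 38*-9)=714, (38*-4 - -4*31)=-28, (-4*-15 - -8*-4)=28; twice the area = |1202| = 1202; area = 601; boundary points = 2 + 2 + 2 + 7 + 1 = 14; strictly interior points = area - boundary/2 + 1 = 595; answer 595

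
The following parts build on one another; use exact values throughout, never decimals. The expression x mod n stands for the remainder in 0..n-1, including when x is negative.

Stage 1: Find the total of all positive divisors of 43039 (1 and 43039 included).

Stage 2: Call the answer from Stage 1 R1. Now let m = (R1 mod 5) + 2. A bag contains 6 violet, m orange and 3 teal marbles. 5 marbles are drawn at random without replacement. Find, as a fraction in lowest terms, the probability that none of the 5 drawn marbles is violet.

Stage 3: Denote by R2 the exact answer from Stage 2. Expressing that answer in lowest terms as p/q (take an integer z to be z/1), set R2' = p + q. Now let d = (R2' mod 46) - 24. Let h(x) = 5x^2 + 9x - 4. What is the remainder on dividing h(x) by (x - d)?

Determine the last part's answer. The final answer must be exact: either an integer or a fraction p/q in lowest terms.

1594

Stage 1: 43039 = 193 * 223; sigma = (1 + 193) * (1 + 223) = 194 * 224 = 43456; answer 43456
Stage 2: R1 = 43456; m = 3; total draws C(12,5) = 792; favorable C(6,5) = 6; P = 1/132; answer 1/132
Stage 3: R2 = 1/132; threaded value p + q = 133; d = 17; remainder = value at the root: 5*(17)^2 + 9*(17)^1 - 4 = (1445) + (153) + (-4) = 1594; answer 1594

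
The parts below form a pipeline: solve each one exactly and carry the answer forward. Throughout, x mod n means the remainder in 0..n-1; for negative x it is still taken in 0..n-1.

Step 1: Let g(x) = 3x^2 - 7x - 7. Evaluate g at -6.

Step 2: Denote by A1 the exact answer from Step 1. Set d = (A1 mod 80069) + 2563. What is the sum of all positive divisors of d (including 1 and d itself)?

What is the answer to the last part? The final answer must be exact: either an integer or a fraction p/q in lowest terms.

6048

Step 1: 3*(-6)^2 - 7*(-6)^1 - 7 = (108) + (42) + (-7) = 143; answer 143
Step 2: A1 = 143; d = 2706; 2706 = 2 * 3 * 11 * 41; sigma = (1 + 2) * (1 + 3) * (1 + 11) * (1 + 41) = 3 * 4 * 12 * 42 = 6048; answer 6048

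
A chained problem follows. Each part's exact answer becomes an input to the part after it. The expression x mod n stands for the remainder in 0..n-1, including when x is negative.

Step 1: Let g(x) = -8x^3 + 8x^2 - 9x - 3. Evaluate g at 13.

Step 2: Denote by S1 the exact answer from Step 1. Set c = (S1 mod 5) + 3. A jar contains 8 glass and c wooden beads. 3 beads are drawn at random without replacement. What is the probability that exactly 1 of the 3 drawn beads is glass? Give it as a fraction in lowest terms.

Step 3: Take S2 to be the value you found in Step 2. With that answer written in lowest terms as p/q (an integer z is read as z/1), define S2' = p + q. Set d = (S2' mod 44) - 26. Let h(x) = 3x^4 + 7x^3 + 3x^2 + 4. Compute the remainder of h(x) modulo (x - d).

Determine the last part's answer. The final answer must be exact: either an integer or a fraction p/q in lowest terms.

85

Step 1: -8*(13)^3 + 8*(13)^2 - 9*(13)^1 - 3 = (-17576) + (1352) + (-117) + (-3) = -16344; answer -16344
Step 2: S1 = -16344; c = 4; total draws C(12,3) = 220; favorable C(8,1)*C(4,2) = 48; P = 12/55; answer 12/55
Step 3: S2 = 12/55; threaded value p + q = 67; d = -3; remainder = value at the root: 3*(-3)^4 + 7*(-3)^3 + 3*(-3)^2 + 4 = (243) + (-189) + (27) + (4) = 85; answer 85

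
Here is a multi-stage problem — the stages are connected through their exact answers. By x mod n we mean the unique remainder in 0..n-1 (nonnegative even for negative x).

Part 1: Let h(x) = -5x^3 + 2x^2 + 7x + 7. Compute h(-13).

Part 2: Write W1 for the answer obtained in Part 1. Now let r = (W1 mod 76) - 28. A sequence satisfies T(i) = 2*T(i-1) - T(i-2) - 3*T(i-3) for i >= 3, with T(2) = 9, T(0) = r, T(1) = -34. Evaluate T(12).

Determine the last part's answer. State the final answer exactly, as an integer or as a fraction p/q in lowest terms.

Part 1: -5*(-13)^3 + 2*(-13)^2 + 7*(-13)^1 + 7 = (10985) + (338) + (-91) + (7) = 11239; answer 11239
Part 2: W1 = 11239; r = 39; T(3) = 2*(9) - 1*(-34) - 3*(39) = -65; iterating: T(3)=-65, T(4)=-37, T(5)=-36, T(6)=160, T(7)=467, T(8)=882, T(9)=817, T(10)=-649, T(11)=-4761, T(12)=-11324; answer -11324

-11324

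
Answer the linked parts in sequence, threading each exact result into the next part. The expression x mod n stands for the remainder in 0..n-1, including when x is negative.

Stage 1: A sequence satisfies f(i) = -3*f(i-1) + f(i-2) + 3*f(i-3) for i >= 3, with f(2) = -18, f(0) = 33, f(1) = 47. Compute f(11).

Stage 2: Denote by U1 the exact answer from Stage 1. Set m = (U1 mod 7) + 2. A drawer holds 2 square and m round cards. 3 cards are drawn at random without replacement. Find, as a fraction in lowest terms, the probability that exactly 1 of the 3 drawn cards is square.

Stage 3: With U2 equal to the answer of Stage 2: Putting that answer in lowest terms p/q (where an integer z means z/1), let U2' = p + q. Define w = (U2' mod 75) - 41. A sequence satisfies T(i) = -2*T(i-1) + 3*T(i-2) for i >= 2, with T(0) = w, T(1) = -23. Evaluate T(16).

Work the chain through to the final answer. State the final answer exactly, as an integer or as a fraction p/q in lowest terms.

Stage 1: f(3) = -3*(-18) + 1*(47) + 3*(33) = 200; iterating: f(3)=200, f(4)=-477, f(5)=1577, f(6)=-4608, f(7)=13970, f(8)=-41787, f(9)=125507, f(10)=-376398, f(11)=1129340; answer 1129340
Stage 2: U1 = 1129340; m = 4; total draws C(6,3) = 20; favorable C(2,1)*C(4,2) = 12; P = 3/5; answer 3/5
Stage 3: U2 = 3/5; threaded value p + q = 8; w = -33; T(2) = -2*(-23) + 3*(-33) = -53; iterating: T(2)=-53, T(3)=37, T(4)=-233, T(5)=577, T(6)=-1853, T(7)=5437, T(8)=-16433, T(9)=49177, T(10)=-147653, T(11)=442837, T(12)=-1328633, T(13)=3985777, T(14)=-11957453, T(15)=35872237, T(16)=-107616833; answer -107616833

-107616833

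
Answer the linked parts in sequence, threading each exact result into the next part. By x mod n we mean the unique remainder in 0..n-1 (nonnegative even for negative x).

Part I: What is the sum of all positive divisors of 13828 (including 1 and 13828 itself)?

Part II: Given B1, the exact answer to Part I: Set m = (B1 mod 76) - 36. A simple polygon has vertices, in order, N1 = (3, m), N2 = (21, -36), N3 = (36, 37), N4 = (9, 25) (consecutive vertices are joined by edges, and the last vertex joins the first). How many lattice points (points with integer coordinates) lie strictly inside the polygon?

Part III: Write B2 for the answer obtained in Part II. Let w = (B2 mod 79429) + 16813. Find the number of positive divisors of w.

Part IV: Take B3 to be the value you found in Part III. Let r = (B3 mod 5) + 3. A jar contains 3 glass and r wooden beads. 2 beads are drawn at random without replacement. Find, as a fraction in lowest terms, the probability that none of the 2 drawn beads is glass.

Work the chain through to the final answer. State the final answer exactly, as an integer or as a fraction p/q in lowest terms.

2/7

Part I: 13828 = 2^2 * 3457; sigma = (1 + 2 + 4) * (1 + 3457) = 7 * 3458 = 24206; answer 24206
Part II: B1 = 24206; m = 2; cross terms: (3*-36 - 21*2)=-150, (21*37 - 36*-36)=2073, (36*25 - 9*37)=567, (9*2 - 3*25)=-57; twice the area = |2433| = 2433; area = 2433/2; boundary points = 2 + 1 + 3 + 1 = 7; strictly interior points = area - boundary/2 + 1 = 1214; answer 1214
Part III: B2 = 1214; w = 18027; 18027 = 3^2 * 2003; number of divisors = (2+1) * (1+1) = 6; answer 6
Part IV: B3 = 6; r = 4; total draws C(7,2) = 21; favorable C(4,2) = 6; P = 2/7; answer 2/7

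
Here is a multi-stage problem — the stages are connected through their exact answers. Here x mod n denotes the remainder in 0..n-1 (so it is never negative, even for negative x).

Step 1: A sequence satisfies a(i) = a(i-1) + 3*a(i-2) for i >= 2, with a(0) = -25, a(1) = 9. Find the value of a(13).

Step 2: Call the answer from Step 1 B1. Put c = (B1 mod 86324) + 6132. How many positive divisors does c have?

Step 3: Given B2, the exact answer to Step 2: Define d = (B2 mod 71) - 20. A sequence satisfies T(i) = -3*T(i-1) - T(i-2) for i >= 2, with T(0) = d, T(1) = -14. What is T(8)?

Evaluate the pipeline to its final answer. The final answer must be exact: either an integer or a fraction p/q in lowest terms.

Step 1: a(2) = 1*(9) + 3*(-25) = -66; iterating: a(2)=-66, a(3)=-39, a(4)=-237, a(5)=-354, a(6)=-1065, a(7)=-2127, a(8)=-5322, a(9)=-11703, a(10)=-27669, a(11)=-62778, a(12)=-145785, a(13)=-334119; answer -334119
Step 2: B1 = -334119; c = 17309; 17309 = 19 * 911; number of divisors = (1+1) * (1+1) = 4; answer 4
Step 3: B2 = 4; d = -16; T(2) = -3*(-14) - 1*(-16) = 58; iterating: T(2)=58, T(3)=-160, T(4)=422, T(5)=-1106, T(6)=2896, T(7)=-7582, T(8)=19850; answer 19850

19850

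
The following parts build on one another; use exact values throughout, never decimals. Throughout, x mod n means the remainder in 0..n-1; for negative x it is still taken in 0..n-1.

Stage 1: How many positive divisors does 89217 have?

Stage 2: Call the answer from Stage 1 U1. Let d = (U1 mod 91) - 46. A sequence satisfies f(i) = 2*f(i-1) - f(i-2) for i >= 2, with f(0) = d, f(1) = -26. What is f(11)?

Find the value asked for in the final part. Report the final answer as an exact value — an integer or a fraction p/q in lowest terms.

54

Stage 1: 89217 = 3^2 * 23 * 431; number of divisors = (2+1) * (1+1) * (1+1) = 12; answer 12
Stage 2: U1 = 12; d = -34; f(2) = 2*(-26) - 1*(-34) = -18; iterating: f(2)=-18, f(3)=-10, f(4)=-2, f(5)=6, f(6)=14, f(7)=22, f(8)=30, f(9)=38, f(10)=46, f(11)=54; answer 54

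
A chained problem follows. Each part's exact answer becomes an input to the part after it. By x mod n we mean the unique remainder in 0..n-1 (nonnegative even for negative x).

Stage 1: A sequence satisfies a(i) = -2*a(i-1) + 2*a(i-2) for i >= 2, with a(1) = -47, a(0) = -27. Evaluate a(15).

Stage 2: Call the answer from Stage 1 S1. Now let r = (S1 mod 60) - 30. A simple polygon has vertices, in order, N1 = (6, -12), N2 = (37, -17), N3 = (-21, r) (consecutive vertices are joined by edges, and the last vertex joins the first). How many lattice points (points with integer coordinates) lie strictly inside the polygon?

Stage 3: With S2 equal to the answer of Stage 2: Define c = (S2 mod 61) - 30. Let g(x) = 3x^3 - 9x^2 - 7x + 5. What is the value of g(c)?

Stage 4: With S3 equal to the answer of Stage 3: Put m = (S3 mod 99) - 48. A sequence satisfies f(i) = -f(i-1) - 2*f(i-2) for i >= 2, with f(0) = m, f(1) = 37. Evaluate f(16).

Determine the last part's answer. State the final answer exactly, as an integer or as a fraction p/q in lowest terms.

-415

Stage 1: a(2) = -2*(-47) + 2*(-27) = 40; iterating: a(2)=40, a(3)=-174, a(4)=428, a(5)=-1204, a(6)=3264, a(7)=-8936, a(8)=24400, a(9)=-66672, a(10)=182144, a(11)=-497632, a(12)=1359552, a(13)=-3714368, a(14)=10147840, a(15)=-27724416; answer -27724416
Stage 2: S1 = -27724416; r = -6; cross terms: (6*-17 - 37*-12)=342, (37*-6 - -21*-17)=-579, (-21*-12 - 6*-6)=288; twice the area = |51| = 51; area = 51/2; boundary points = 1 + 1 + 3 = 5; strictly interior points = area - boundary/2 + 1 = 24; answer 24
Stage 3: S2 = 24; c = -6; 3*(-6)^3 - 9*(-6)^2 - 7*(-6)^1 + 5 = (-648) + (-324) + (42) + (5) = -925; answer -925
Stage 4: S3 = -925; m = 17; f(2) = -1*(37) - 2*(17) = -71; iterating: f(2)=-71, f(3)=-3, f(4)=145, f(5)=-139, f(6)=-151, f(7)=429, f(8)=-127, f(9)=-731, f(10)=985, f(11)=477, f(12)=-2447, f(13)=1493, f(14)=3401, f(15)=-6387, f(16)=-415; answer -415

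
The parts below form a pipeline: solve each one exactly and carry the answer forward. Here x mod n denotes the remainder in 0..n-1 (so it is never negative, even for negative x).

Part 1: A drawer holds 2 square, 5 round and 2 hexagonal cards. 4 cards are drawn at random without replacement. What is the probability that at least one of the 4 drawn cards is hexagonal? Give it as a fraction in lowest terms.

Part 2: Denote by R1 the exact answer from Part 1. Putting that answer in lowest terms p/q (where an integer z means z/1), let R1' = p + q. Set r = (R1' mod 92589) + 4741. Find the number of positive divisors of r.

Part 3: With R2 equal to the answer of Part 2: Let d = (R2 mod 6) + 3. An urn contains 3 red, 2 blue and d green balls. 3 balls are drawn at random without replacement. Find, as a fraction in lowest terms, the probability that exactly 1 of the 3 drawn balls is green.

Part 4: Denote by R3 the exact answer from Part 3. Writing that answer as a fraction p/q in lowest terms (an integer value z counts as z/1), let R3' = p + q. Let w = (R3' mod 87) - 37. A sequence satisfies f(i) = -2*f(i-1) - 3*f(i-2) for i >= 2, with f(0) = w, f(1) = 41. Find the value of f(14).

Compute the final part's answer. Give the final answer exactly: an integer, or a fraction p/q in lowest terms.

-43480

Part 1: total draws C(9,4) = 126; complement C(7,4) = 35; favorable 126 - 35 = 91; P = 13/18; answer 13/18
Part 2: R1 = 13/18; threaded value p + q = 31; r = 4772; 4772 = 2^2 * 1193; number of divisors = (2+1) * (1+1) = 6; answer 6
Part 3: R2 = 6; d = 3; total draws C(8,3) = 56; favorable C(3,1)*C(5,2) = 30; P = 15/28; answer 15/28
Part 4: R3 = 15/28; threaded value p + q = 43; w = 6; f(2) = -2*(41) - 3*(6) = -100; iterating: f(2)=-100, f(3)=77, f(4)=146, f(5)=-523, f(6)=608, f(7)=353, f(8)=-2530, f(9)=4001, f(10)=-412, f(11)=-11179, f(12)=23594, f(13)=-13651, f(14)=-43480; answer -43480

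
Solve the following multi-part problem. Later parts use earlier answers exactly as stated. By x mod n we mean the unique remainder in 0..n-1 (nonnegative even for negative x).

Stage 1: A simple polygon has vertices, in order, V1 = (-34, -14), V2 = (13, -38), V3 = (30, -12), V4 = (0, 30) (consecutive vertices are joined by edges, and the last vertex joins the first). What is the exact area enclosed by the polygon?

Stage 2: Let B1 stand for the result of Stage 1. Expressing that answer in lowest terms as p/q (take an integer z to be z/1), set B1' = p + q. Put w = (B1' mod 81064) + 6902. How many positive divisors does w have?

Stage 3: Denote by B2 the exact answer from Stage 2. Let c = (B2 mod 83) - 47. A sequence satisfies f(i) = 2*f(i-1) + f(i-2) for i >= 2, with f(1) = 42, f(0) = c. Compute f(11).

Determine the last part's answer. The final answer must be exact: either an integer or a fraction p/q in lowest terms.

143624

Stage 1: cross terms: (-34*-38 - 13*-14)=1474, (13*-12 - 30*-38)=984, (30*30 - 0*-12)=900, (0*-14 - -34*30)=1020; twice the area = |4378| = 4378; area = 2189; answer 2189
Stage 2: B1 = 2189; threaded value p + q = 2190; w = 9092; 9092 = 2^2 * 2273; number of divisors = (2+1) * (1+1) = 6; answer 6
Stage 3: B2 = 6; c = -41; f(2) = 2*(42) + 1*(-41) = 43; iterating: f(2)=43, f(3)=128, f(4)=299, f(5)=726, f(6)=1751, f(7)=4228, f(8)=10207, f(9)=24642, f(10)=59491, f(11)=143624; answer 143624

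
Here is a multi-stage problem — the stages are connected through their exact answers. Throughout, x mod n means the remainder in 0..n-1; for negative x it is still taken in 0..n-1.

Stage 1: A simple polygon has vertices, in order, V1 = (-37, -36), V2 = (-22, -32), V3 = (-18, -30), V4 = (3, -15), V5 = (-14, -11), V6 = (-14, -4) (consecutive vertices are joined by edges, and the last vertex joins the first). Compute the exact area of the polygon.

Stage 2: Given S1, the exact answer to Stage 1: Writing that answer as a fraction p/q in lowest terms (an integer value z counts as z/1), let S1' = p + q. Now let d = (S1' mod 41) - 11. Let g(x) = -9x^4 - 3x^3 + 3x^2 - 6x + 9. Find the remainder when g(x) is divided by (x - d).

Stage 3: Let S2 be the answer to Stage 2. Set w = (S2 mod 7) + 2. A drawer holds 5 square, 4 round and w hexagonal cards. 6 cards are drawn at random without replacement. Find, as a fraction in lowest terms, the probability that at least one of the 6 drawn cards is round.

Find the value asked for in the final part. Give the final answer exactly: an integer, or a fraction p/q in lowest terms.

Stage 1: cross terms: (-37*-32 - -22*-36)=392, (-22*-30 - -18*-32)=84, (-18*-15 - 3*-30)=360, (3*-11 - -14*-15)=-243, (-14*-4 - -14*-11)=-98, (-14*-36 - -37*-4)=356; twice the area = |851| = 851; area = 851/2; answer 851/2
Stage 2: S1 = 851/2; threaded value p + q = 853; d = 22; remainder = value at the root: -9*(22)^4 - 3*(22)^3 + 3*(22)^2 - 6*(22)^1 + 9 = (-2108304) + (-31944) + (1452) + (-132) + (9) = -2138919; answer -2138919
Stage 3: S2 = -2138919; w = 3; total draws C(12,6) = 924; complement C(8,6) = 28; favorable 924 - 28 = 896; P = 32/33; answer 32/33

32/33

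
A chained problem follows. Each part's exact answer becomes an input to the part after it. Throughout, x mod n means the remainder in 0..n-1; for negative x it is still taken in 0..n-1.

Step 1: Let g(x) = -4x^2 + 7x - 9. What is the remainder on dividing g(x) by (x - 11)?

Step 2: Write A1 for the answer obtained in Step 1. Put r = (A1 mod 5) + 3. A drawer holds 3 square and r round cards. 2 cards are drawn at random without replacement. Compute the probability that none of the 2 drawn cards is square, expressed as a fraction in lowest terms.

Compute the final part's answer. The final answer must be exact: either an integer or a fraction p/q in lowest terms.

Step 1: remainder = value at the root: -4*(11)^2 + 7*(11)^1 - 9 = (-484) + (77) + (-9) = -416; answer -416
Step 2: A1 = -416; r = 7; total draws C(10,2) = 45; favorable C(7,2) = 21; P = 7/15; answer 7/15

7/15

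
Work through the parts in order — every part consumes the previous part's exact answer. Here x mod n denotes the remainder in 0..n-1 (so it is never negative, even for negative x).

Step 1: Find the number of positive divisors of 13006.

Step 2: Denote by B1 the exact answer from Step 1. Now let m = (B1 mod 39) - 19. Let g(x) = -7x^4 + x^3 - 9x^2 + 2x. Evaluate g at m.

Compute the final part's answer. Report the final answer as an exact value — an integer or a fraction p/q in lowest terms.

Step 1: 13006 = 2 * 7 * 929; number of divisors = (1+1) * (1+1) * (1+1) = 8; answer 8
Step 2: B1 = 8; m = -11; -7*(-11)^4 + 1*(-11)^3 - 9*(-11)^2 + 2*(-11)^1 = (-102487) + (-1331) + (-1089) + (-22) = -104929; answer -104929

-104929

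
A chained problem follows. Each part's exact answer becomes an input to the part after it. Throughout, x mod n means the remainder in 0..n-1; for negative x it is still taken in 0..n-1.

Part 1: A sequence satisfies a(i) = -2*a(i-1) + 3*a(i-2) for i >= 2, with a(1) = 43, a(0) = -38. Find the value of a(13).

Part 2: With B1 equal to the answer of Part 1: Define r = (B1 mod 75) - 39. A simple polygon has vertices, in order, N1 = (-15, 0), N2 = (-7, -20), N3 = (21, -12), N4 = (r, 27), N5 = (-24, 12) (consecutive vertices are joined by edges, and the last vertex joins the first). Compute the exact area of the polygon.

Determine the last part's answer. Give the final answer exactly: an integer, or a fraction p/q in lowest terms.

3015/2

Part 1: a(2) = -2*(43) + 3*(-38) = -200; iterating: a(2)=-200, a(3)=529, a(4)=-1658, a(5)=4903, a(6)=-14780, a(7)=44269, a(8)=-132878, a(9)=398563, a(10)=-1195760, a(11)=3587209, a(12)=-10761698, a(13)=32285023; answer 32285023
Part 2: B1 = 32285023; r = 34; cross terms: (-15*-20 - -7*0)=300, (-7*-12 - 21*-20)=504, (21*27 - 34*-12)=975, (34*12 - -24*27)=1056, (-24*0 - -15*12)=180; twice the area = |3015| = 3015; area = 3015/2; answer 3015/2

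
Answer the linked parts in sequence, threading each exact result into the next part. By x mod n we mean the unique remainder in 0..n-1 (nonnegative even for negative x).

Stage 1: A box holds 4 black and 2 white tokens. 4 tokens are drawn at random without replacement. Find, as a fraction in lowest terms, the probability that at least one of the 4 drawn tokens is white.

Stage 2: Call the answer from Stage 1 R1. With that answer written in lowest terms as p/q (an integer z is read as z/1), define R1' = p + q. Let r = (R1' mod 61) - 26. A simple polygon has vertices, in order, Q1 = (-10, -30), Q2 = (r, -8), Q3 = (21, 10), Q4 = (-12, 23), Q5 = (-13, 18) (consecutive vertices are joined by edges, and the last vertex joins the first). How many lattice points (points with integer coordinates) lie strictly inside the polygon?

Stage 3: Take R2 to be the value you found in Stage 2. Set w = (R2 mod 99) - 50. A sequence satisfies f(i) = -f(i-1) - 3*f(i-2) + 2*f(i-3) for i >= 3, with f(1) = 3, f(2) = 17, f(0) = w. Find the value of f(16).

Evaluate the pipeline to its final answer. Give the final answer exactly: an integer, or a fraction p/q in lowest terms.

Stage 1: total draws C(6,4) = 15; complement C(4,4) = 1; favorable 15 - 1 = 14; P = 14/15; answer 14/15
Stage 2: R1 = 14/15; threaded value p + q = 29; r = 3; cross terms: (-10*-8 - 3*-30)=170, (3*10 - 21*-8)=198, (21*23 - -12*10)=603, (-12*18 - -13*23)=83, (-13*-30 - -10*18)=570; twice the area = |1624| = 1624; area = 812; boundary points = 1 + 18 + 1 + 1 + 3 = 24; strictly interior points = area - boundary/2 + 1 = 801; answer 801
Stage 3: R2 = 801; w = -41; f(3) = -1*(17) - 3*(3) + 2*(-41) = -108; iterating: f(3)=-108, f(4)=63, f(5)=295, f(6)=-700, f(7)=-59, f(8)=2749, f(9)=-3972, f(10)=-4393, f(11)=21807, f(12)=-16572, f(13)=-57635, f(14)=150965, f(15)=-11204, f(16)=-556961; answer -556961

-556961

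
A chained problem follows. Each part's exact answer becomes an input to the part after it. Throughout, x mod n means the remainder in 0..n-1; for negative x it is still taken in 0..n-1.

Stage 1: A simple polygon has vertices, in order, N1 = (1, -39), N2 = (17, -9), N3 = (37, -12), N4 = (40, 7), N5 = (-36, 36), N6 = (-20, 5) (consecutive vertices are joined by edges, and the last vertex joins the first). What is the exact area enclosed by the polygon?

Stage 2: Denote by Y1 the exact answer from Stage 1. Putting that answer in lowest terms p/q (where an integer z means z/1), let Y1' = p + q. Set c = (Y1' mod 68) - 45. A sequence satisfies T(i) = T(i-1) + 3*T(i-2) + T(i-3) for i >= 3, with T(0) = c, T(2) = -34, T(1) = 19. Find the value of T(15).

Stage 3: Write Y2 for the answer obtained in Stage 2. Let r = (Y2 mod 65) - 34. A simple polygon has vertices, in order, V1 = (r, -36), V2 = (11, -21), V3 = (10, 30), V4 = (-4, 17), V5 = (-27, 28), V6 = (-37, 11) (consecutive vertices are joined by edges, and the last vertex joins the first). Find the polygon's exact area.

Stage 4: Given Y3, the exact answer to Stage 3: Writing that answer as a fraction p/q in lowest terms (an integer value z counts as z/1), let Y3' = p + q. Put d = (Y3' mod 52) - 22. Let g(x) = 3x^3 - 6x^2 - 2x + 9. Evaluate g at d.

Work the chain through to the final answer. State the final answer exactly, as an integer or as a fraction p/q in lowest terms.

25104

Stage 1: cross terms: (1*-9 - 17*-39)=654, (17*-12 - 37*-9)=129, (37*7 - 40*-12)=739, (40*36 - -36*7)=1692, (-36*5 - -20*36)=540, (-20*-39 - 1*5)=775; twice the area = |4529| = 4529; area = 4529/2; answer 4529/2
Stage 2: Y1 = 4529/2; threaded value p + q = 4531; c = -2; T(3) = 1*(-34) + 3*(19) + 1*(-2) = 21; iterating: T(3)=21, T(4)=-62, T(5)=-33, T(6)=-198, T(7)=-359, T(8)=-986, T(9)=-2261, T(10)=-5578, T(11)=-13347, T(12)=-32342, T(13)=-77961, T(14)=-188334, T(15)=-454559; answer -454559
Stage 3: Y2 = -454559; r = 17; cross terms: (17*-21 - 11*-36)=39, (11*30 - 10*-21)=540, (10*17 - -4*30)=290, (-4*28 - -27*17)=347, (-27*11 - -37*28)=739, (-37*-36 - 17*11)=1145; twice the area = |3100| = 3100; area = 1550; answer 1550
Stage 4: Y3 = 1550; threaded value p + q = 1551; d = 21; 3*(21)^3 - 6*(21)^2 - 2*(21)^1 + 9 = (27783) + (-2646) + (-42) + (9) = 25104; answer 25104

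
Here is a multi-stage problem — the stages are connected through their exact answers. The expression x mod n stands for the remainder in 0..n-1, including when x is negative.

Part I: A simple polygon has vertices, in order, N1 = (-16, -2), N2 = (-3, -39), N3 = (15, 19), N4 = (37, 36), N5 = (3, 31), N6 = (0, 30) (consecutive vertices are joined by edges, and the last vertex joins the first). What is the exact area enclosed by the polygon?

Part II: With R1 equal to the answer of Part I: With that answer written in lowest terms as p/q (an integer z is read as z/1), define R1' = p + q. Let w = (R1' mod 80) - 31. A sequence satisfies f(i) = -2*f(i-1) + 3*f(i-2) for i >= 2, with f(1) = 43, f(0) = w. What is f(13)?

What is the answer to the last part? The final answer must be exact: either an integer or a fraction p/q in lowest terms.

Part I: cross terms: (-16*-39 - -3*-2)=618, (-3*19 - 15*-39)=528, (15*36 - 37*19)=-163, (37*31 - 3*36)=1039, (3*30 - 0*31)=90, (0*-2 - -16*30)=480; twice the area = |2592| = 2592; area = 1296; answer 1296
Part II: R1 = 1296; threaded value p + q = 1297; w = -14; f(2) = -2*(43) + 3*(-14) = -128; iterating: f(2)=-128, f(3)=385, f(4)=-1154, f(5)=3463, f(6)=-10388, f(7)=31165, f(8)=-93494, f(9)=280483, f(10)=-841448, f(11)=2524345, f(12)=-7573034, f(13)=22719103; answer 22719103

22719103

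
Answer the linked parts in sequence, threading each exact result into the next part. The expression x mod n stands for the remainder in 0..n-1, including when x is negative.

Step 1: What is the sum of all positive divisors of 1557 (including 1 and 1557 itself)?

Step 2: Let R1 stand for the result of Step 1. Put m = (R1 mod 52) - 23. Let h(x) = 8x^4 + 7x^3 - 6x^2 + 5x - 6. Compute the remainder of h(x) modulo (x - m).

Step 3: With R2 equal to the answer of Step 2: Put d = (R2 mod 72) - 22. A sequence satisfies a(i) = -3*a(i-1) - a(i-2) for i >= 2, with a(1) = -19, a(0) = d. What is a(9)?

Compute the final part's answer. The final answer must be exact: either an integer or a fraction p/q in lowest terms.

-70810

Step 1: 1557 = 3^2 * 173; sigma = (1 + 3 + 9) * (1 + 173) = 13 * 174 = 2262; answer 2262
Step 2: R1 = 2262; m = 3; remainder = value at the root: 8*(3)^4 + 7*(3)^3 - 6*(3)^2 + 5*(3)^1 - 6 = (648) + (189) + (-54) + (15) + (-6) = 792; answer 792
Step 3: R2 = 792; d = -22; a(2) = -3*(-19) - 1*(-22) = 79; iterating: a(2)=79, a(3)=-218, a(4)=575, a(5)=-1507, a(6)=3946, a(7)=-10331, a(8)=27047, a(9)=-70810; answer -70810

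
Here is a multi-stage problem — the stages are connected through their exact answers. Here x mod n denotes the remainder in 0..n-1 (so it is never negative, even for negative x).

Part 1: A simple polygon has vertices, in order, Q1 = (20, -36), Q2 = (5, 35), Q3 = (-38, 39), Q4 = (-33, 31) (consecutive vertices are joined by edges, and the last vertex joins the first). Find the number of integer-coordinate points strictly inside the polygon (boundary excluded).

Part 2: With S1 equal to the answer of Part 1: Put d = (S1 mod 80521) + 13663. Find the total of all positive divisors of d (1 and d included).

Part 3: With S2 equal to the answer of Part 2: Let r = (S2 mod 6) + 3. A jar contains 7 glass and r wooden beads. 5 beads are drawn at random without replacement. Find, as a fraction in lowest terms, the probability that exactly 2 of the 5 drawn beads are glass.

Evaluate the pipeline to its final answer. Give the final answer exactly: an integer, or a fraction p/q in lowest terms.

1/12

Part 1: cross terms: (20*35 - 5*-36)=880, (5*39 - -38*35)=1525, (-38*31 - -33*39)=109, (-33*-36 - 20*31)=568; twice the area = |3082| = 3082; area = 1541; boundary points = 1 + 1 + 1 + 1 = 4; strictly interior points = area - boundary/2 + 1 = 1540; answer 1540
Part 2: S1 = 1540; d = 15203; 15203 = 23 * 661; sigma = (1 + 23) * (1 + 661) = 24 * 662 = 15888; answer 15888
Part 3: S2 = 15888; r = 3; total draws C(10,5) = 252; favorable C(7,2)*C(3,3) = 21; P = 1/12; answer 1/12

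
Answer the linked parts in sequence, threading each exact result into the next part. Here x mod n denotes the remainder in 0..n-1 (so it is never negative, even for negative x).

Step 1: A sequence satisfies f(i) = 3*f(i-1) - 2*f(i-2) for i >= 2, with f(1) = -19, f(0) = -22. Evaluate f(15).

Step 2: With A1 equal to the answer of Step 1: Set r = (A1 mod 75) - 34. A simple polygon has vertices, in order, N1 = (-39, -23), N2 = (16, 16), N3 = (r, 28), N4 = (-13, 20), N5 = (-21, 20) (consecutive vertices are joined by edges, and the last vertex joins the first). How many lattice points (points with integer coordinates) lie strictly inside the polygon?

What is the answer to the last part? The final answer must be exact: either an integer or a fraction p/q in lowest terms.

970

Step 1: f(2) = 3*(-19) - 2*(-22) = -13; iterating: f(2)=-13, f(3)=-1, f(4)=23, f(5)=71, f(6)=167, f(7)=359, f(8)=743, f(9)=1511, f(10)=3047, f(11)=6119, f(12)=12263, f(13)=24551, f(14)=49127, f(15)=98279; answer 98279
Step 2: A1 = 98279; r = -5; cross terms: (-39*16 - 16*-23)=-256, (16*28 - -5*16)=528, (-5*20 - -13*28)=264, (-13*20 - -21*20)=160, (-21*-23 - -39*20)=1263; twice the area = |1959| = 1959; area = 1959/2; boundary points = 1 + 3 + 8 + 8 + 1 = 21; strictly interior points = area - boundary/2 + 1 = 970; answer 970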